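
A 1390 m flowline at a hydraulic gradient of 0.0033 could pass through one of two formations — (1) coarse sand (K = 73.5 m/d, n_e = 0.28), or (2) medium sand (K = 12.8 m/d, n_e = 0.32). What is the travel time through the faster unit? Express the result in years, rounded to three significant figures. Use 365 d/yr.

Unit 1 (coarse sand): v = 73.5×0.0033/0.28 = 0.8662 m/d, t = 1390/0.8662 = 1605 d
Unit 2 (medium sand): v = 12.8×0.0033/0.32 = 0.1320 m/d, t = 1390/0.1320 = 10530 d
Faster: 1605 d / 365 = 4.40 yr

4.40 years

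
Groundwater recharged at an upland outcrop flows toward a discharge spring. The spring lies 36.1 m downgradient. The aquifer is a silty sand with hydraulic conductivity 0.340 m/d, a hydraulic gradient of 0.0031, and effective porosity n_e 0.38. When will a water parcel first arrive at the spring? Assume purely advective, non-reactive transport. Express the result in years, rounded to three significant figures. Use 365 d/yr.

q = Ki = 0.340 × 0.0031 = 0.001054 m/d
v_s = q/n_e = 0.001054/0.38 = 0.002774 m/d
t = L / v = 36.1 / 0.002774 = 13020 d
   = 13020 / 365 = 35.7 yr

35.7 years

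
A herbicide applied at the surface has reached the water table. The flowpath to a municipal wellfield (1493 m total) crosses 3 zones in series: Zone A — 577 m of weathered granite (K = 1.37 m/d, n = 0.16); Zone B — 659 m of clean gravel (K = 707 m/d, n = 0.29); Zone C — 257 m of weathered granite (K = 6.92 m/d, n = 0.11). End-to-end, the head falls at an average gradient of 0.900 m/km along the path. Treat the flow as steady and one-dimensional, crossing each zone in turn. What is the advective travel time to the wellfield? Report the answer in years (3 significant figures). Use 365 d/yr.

For zones in series the flux q is common to all zones; the equivalent conductivity is the harmonic (thickness-weighted) mean, K_eq = L_total / Σ(L_j/K_j).
Σ(L/K) = 577/1.37 + 659/707 + 257/6.92 = 421.2 + 0.9321 + 37.14 = 459.2 d
K_eq = L_total / Σ(L/K) = 1493 / 459.2 = 3.251 m/d
q = K_eq · i = 3.251 × 9.0e-4 = 0.002926 m/d (same in every zone)
Zone A: v = q/n = 0.002926/0.16 = 0.01829 m/d → t_A = 577/0.01829 = 31550 d
Zone B: v = q/n = 0.002926/0.29 = 0.01009 m/d → t_B = 659/0.01009 = 65320 d
Zone C: v = q/n = 0.002926/0.11 = 0.02660 m/d → t_C = 257/0.02660 = 9662 d
Total t = 31550 + 65320 + 9662 = 106500 d
   = 106500 / 365 = 292 yr

292 years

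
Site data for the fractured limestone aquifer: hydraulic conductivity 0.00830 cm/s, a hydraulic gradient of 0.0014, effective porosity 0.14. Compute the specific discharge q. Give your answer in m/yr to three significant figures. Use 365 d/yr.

3.66 m/yr

K = 0.00830 cm/s × 864 = 7.171 m/d
Darcy flux q = K·i = 7.171 × 0.0014 = 0.01004 m/d
   = 0.01004 × 365 = 3.66 m/yr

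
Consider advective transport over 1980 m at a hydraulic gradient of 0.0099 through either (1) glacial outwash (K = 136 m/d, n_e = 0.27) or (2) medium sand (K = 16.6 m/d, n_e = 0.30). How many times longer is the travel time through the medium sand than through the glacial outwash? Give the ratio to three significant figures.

9.10

Unit 1 (glacial outwash): v = 136×0.0099/0.27 = 4.987 m/d, t = 1980/4.987 = 397.1 d
Unit 2 (medium sand): v = 16.6×0.0099/0.30 = 0.5478 m/d, t = 1980/0.5478 = 3614 d
t(medium sand) / t(glacial outwash) = 3614/397.1 = 9.10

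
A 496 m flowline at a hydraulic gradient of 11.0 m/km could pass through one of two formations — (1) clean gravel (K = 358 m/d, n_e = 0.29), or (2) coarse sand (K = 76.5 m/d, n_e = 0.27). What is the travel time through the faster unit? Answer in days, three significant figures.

36.5 days

Unit 1 (clean gravel): v = 358×0.011/0.29 = 13.58 m/d, t = 496/13.58 = 36.53 d
Unit 2 (coarse sand): v = 76.5×0.011/0.27 = 3.117 m/d, t = 496/3.117 = 159.1 d
Faster unit: t = 36.5 d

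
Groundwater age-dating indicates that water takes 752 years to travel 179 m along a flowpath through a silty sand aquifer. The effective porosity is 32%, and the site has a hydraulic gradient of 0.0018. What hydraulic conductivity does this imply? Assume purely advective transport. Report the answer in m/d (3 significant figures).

0.116 m/d

t = 752 years = 274500 d
v = L / t = 179 / 274500 = 6.521e-4 m/d
K = v · n / i = 6.521e-4 × 0.32 / 0.0018 = 0.116 m/d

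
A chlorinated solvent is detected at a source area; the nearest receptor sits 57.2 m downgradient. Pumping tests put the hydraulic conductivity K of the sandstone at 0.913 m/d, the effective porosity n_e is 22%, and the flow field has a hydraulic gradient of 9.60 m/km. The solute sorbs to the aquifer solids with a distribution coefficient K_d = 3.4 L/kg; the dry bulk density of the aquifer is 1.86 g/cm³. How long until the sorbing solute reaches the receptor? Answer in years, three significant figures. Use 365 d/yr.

Specific discharge q = 0.913 × 0.0096 = 0.008765 m/d
v_s = q/n_e = 0.008765/0.22 = 0.03984 m/d
Retardation R = 1 + ρ_b·K_d/n = 1 + 1.86×3.4/0.22 = 29.75
Contaminant velocity v_c = v/R = 0.03984/29.75 = 0.001339 m/d
t = L/v_c = 57.2/0.001339 = 42710 d
   = 42710/365 = 117 yr

117 years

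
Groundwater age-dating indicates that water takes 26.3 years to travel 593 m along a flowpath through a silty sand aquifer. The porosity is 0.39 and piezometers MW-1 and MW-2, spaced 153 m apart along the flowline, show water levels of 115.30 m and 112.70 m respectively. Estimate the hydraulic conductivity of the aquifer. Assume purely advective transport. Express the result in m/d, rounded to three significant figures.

1.42 m/d

Hydraulic gradient i = (115.30 − 112.70) / 153 = 2.60 / 153 = 0.01699
t = 26.3 years = 9600 d
v = L / t = 593 / 9600 = 0.06177 m/d
K = v · n / i = 0.06177 × 0.39 / 0.01699 = 1.42 m/d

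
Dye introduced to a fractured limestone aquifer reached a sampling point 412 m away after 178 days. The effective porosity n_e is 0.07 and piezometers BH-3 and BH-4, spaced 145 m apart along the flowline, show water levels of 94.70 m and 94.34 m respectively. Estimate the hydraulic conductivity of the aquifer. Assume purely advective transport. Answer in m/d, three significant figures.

Hydraulic gradient i = (94.70 − 94.34) / 145 = 0.36 / 145 = 0.002483
v = L / t = 412 / 178 = 2.315 m/d
K = v · n / i = 2.315 × 0.07 / 0.002483 = 65.3 m/d

65.3 m/d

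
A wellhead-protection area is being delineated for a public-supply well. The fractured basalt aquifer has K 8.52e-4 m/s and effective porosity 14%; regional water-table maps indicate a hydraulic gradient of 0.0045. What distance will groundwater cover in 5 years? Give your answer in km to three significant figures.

K = 8.52e-4 m/s × 86400 s/d = 73.61 m/d
Specific discharge q = 73.61 × 0.0045 = 0.3313 m/d
v = Ki/n = 73.61·0.0045/0.14 = 2.366 m/d
T = 5 yr × 365 = 1825 d
L = v × T = 2.366 × 1825 = 4318 m
   = 4.32 km

4.32 km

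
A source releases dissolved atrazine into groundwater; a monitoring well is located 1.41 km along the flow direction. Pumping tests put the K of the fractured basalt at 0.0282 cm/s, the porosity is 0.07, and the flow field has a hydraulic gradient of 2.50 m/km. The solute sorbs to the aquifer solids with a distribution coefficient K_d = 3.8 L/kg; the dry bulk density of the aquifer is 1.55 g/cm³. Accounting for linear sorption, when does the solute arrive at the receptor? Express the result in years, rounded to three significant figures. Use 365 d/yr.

378 years

K = 0.0282 cm/s × 864 = 24.36 m/d
q = Ki = 24.36 × 0.0025 = 0.06091 m/d
Seepage velocity v = q / n = 0.06091 / 0.07 = 0.8702 m/d
Retardation R = 1 + ρ_b·K_d/n = 1 + 1.55×3.8/0.07 = 85.14
Contaminant velocity v_c = v/R = 0.8702/85.14 = 0.01022 m/d
L = 1.41 km = 1410 m
t = L/v_c = 1410/0.01022 = 138000 d
   = 138000/365 = 378 yr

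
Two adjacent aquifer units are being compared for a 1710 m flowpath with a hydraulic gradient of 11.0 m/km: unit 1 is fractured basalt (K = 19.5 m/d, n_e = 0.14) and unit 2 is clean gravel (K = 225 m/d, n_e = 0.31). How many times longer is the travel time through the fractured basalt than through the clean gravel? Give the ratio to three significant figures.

5.21

Unit 1 (fractured basalt): v = 19.5×0.011/0.14 = 1.532 m/d, t = 1710/1.532 = 1116 d
Unit 2 (clean gravel): v = 225×0.011/0.31 = 7.984 m/d, t = 1710/7.984 = 214.2 d
t(fractured basalt) / t(clean gravel) = 1116/214.2 = 5.21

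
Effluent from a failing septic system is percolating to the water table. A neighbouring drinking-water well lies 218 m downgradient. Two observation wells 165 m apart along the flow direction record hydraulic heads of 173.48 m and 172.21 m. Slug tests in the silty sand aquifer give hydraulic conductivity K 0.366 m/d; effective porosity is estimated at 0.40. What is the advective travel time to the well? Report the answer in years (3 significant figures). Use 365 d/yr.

84.8 years

Hydraulic gradient i = (173.48 − 172.21) / 165 = 1.27 / 165 = 0.007697
Darcy flux q = K·i = 0.366 × 0.007697 = 0.002817 m/d
Seepage velocity v = q / n = 0.002817 / 0.40 = 0.007043 m/d
t = L / v = 218 / 0.007043 = 30950 d
   = 30950 / 365 = 84.8 yr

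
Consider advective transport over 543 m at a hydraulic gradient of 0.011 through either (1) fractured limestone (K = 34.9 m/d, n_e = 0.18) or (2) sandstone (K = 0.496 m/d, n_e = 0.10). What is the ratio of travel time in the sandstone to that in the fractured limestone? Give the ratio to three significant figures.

39.1

Unit 1 (fractured limestone): v = 34.9×0.011/0.18 = 2.133 m/d, t = 543/2.133 = 254.6 d
Unit 2 (sandstone): v = 0.496×0.011/0.10 = 0.05456 m/d, t = 543/0.05456 = 9952 d
t(sandstone) / t(fractured limestone) = 9952/254.6 = 39.1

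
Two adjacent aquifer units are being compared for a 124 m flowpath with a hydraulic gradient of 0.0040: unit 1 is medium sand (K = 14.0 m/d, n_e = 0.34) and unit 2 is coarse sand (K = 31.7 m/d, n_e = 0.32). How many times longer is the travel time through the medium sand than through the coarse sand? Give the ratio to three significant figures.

Unit 1 (medium sand): v = 14.0×0.0040/0.34 = 0.1647 m/d, t = 124/0.1647 = 752.9 d
Unit 2 (coarse sand): v = 31.7×0.0040/0.32 = 0.3963 m/d, t = 124/0.3963 = 312.9 d
t(medium sand) / t(coarse sand) = 752.9/312.9 = 2.41

2.41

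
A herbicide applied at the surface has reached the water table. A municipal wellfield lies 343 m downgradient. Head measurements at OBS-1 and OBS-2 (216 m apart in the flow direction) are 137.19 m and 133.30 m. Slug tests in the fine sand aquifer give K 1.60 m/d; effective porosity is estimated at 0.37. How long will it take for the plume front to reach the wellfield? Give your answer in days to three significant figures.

Hydraulic gradient i = (137.19 − 133.30) / 216 = 3.89 / 216 = 0.01801
Specific discharge q = 1.60 × 0.01801 = 0.02881 m/d
Average linear velocity = 0.02881 / 0.37 = 0.07788 m/d
t = L / v = 343 / 0.07788 = 4404 d

4400 days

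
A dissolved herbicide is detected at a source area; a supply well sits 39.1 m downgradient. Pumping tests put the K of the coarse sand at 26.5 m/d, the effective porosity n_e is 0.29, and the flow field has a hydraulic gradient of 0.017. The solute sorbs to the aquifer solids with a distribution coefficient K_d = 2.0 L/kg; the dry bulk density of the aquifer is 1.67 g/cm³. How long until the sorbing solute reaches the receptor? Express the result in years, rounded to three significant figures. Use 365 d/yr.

q = Ki = 26.5 × 0.017 = 0.4505 m/d
v = Ki/n = 26.5·0.017/0.29 = 1.553 m/d
Retardation R = 1 + ρ_b·K_d/n = 1 + 1.67×2.0/0.29 = 12.52
Contaminant velocity v_c = v/R = 1.553/12.52 = 0.1241 m/d
t = L/v_c = 39.1/0.1241 = 315.1 d
   = 315.1/365 = 0.863 yr

0.863 years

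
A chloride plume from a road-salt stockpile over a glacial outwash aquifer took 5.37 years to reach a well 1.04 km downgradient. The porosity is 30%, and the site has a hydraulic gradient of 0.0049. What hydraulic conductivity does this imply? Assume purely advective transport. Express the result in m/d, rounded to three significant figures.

32.5 m/d

t = 5.37 years = 1960 d
L = 1.04 km = 1040 m
v = L / t = 1040 / 1960 = 0.5306 m/d
K = v · n / i = 0.5306 × 0.30 / 0.0049 = 32.5 m/d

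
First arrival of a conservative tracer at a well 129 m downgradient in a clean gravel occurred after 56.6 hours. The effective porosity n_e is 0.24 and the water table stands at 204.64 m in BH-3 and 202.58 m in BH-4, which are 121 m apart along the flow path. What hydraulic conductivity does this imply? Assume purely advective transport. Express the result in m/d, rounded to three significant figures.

771 m/d

Hydraulic gradient i = (204.64 − 202.58) / 121 = 2.06 / 121 = 0.01702
t = 56.6 hours = 2.358 d
v = L / t = 129 / 2.358 = 54.70 m/d
K = v · n / i = 54.70 × 0.24 / 0.01702 = 771 m/d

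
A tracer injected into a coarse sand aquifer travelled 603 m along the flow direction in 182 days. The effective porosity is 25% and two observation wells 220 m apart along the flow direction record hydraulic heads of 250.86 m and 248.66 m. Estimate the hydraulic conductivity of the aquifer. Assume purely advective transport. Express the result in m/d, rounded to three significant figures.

82.8 m/d

Hydraulic gradient i = (250.86 − 248.66) / 220 = 2.20 / 220 = 0.01000
v = L / t = 603 / 182 = 3.313 m/d
K = v · n / i = 3.313 × 0.25 / 0.01000 = 82.8 m/d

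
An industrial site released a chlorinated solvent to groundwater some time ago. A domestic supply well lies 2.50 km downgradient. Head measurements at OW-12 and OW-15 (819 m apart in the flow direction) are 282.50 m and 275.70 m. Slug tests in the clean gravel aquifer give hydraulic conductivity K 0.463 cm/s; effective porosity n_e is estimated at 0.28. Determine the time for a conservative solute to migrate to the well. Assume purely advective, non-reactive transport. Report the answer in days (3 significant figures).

Hydraulic gradient i = (282.50 − 275.70) / 819 = 6.80 / 819 = 0.008303
K = 0.463 cm/s × 864 = 400.0 m/d
Darcy flux q = K·i = 400.0 × 0.008303 = 3.321 m/d
Seepage velocity v = q / n = 3.321 / 0.28 = 11.86 m/d
L = 2.50 km = 2500 m
t = L / v = 2500 / 11.86 = 210.8 d

211 days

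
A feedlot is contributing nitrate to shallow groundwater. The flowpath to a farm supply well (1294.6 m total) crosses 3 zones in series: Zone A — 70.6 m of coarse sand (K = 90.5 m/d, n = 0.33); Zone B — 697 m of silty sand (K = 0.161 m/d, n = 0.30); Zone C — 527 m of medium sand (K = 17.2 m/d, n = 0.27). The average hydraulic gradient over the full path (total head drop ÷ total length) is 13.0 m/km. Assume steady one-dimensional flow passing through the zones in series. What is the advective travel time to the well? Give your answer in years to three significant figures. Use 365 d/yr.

266 years

Steady 1-D flow in series ⇒ the Darcy flux q is identical in every zone and the zone head losses add (resistances L/K in series).
Σ(L/K) = 70.6/90.5 + 697/0.161 + 527/17.2 = 0.7801 + 4329 + 30.64 = 4361 d
K_eq = L_total / Σ(L/K) = 1294.6 / 4361 = 0.2969 m/d
q = K_eq · i = 0.2969 × 0.013 = 0.003860 m/d (same in every zone)
Zone A: v = q/n = 0.003860/0.33 = 0.01170 m/d → t_A = 70.6/0.01170 = 6037 d
Zone B: v = q/n = 0.003860/0.30 = 0.01287 m/d → t_B = 697/0.01287 = 54180 d
Zone C: v = q/n = 0.003860/0.27 = 0.01429 m/d → t_C = 527/0.01429 = 36870 d
Total t = 6037 + 54180 + 36870 = 97080 d
   = 97080 / 365 = 266 yr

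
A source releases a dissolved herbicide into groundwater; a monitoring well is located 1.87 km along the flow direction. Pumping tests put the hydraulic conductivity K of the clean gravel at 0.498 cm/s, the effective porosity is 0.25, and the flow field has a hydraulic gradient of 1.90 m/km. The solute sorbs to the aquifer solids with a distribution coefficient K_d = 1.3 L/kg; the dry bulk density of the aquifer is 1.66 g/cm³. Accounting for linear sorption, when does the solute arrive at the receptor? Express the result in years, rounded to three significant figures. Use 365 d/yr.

K = 0.498 cm/s × 864 = 430.3 m/d
q = Ki = 430.3 × 0.0019 = 0.8175 m/d
Average linear velocity = 0.8175 / 0.25 = 3.270 m/d
Retardation R = 1 + ρ_b·K_d/n = 1 + 1.66×1.3/0.25 = 9.632
Contaminant velocity v_c = v/R = 3.270/9.632 = 0.3395 m/d
L = 1.87 km = 1870 m
t = L/v_c = 1870/0.3395 = 5508 d
   = 5508/365 = 15.1 yr

15.1 years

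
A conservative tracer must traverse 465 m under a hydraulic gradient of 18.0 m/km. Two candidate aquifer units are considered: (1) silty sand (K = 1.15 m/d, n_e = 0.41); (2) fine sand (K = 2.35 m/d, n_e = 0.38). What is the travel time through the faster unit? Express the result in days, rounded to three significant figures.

Unit 1 (silty sand): v = 1.15×0.018/0.41 = 0.05049 m/d, t = 465/0.05049 = 9210 d
Unit 2 (fine sand): v = 2.35×0.018/0.38 = 0.1113 m/d, t = 465/0.1113 = 4177 d
Faster unit: t = 4180 d

4180 days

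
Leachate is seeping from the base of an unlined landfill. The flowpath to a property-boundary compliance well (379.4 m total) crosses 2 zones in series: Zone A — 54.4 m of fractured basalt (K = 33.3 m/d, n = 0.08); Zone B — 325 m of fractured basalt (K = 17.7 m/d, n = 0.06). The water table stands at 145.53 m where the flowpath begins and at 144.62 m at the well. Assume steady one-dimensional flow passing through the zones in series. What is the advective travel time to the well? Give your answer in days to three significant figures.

524 days

Total head drop ΔH = 145.53 − 144.62 = 0.91 m
Continuity: the same q passes through each zone, so ΔH = q·Σ(L_j/K_j) — the zones act as resistances in series.
Σ(L/K) = 54.4/33.3 + 325/17.7 = 1.634 + 18.36 = 20.00 d
q = ΔH / Σ(L/K) = 0.91 / 20.00 = 0.04551 m/d (same in every zone)
Zone A: v = q/n = 0.04551/0.08 = 0.5689 m/d → t_A = 54.4/0.5689 = 95.63 d
Zone B: v = q/n = 0.04551/0.06 = 0.7585 m/d → t_B = 325/0.7585 = 428.5 d
Total t = 95.63 + 428.5 = 524.1 d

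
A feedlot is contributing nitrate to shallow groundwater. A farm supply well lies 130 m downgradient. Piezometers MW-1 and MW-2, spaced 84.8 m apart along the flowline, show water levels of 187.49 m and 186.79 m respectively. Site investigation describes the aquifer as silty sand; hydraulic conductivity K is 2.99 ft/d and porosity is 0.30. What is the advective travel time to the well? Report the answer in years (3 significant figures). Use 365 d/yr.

14.2 years

Hydraulic gradient i = (187.49 − 186.79) / 84.8 = 0.70 / 84.8 = 0.008255
K = 2.99 ft/d × 0.3048 = 0.9114 m/d
q = Ki = 0.9114 × 0.008255 = 0.007523 m/d
v = Ki/n = 0.9114·0.008255/0.30 = 0.02508 m/d
t = L / v = 130 / 0.02508 = 5184 d
   = 5184 / 365 = 14.2 yr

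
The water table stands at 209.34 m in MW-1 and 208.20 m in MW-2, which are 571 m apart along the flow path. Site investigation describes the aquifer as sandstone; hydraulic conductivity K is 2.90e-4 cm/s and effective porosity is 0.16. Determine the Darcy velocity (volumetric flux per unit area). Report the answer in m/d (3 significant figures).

5.00e-4 m/d

Hydraulic gradient i = (209.34 − 208.20) / 571 = 1.14 / 571 = 0.001996
K = 2.90e-4 cm/s × 864 = 0.2506 m/d
q = Ki = 0.2506 × 0.001996 = 5.002e-4 m/d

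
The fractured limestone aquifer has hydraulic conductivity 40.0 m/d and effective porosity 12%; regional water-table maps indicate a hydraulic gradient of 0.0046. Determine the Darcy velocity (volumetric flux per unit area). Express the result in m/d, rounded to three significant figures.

0.184 m/d

q = Ki = 40.0 × 0.0046 = 0.1840 m/d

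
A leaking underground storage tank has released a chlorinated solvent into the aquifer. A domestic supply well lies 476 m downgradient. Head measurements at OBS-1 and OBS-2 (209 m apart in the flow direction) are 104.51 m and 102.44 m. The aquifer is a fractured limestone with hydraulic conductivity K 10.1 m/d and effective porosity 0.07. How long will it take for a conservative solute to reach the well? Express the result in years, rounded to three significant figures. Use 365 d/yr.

Hydraulic gradient i = (104.51 − 102.44) / 209 = 2.07 / 209 = 0.009904
Darcy flux q = K·i = 10.1 × 0.009904 = 0.1000 m/d
Seepage velocity v = q / n = 0.1000 / 0.07 = 1.429 m/d
t = L / v = 476 / 1.429 = 333.1 d
   = 333.1 / 365 = 0.913 yr

0.913 years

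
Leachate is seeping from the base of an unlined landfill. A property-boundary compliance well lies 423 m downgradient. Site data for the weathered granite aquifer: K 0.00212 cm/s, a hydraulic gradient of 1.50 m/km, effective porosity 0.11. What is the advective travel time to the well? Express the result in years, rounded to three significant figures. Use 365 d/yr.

46.4 years

K = 0.00212 cm/s × 864 = 1.832 m/d
Darcy flux q = K·i = 1.832 × 0.0015 = 0.002748 m/d
Seepage velocity v = q / n = 0.002748 / 0.11 = 0.02498 m/d
t = L / v = 423 / 0.02498 = 16940 d
   = 16940 / 365 = 46.4 yr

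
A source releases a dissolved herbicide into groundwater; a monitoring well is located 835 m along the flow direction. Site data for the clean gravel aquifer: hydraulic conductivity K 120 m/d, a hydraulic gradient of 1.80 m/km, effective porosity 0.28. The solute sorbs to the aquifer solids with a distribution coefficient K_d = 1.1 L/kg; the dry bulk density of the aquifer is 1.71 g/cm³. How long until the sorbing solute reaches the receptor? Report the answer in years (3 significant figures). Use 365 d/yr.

22.9 years

Darcy flux q = K·i = 120 × 0.0018 = 0.2160 m/d
Average linear velocity = 0.2160 / 0.28 = 0.7714 m/d
Retardation R = 1 + ρ_b·K_d/n = 1 + 1.71×1.1/0.28 = 7.718
Contaminant velocity v_c = v/R = 0.7714/7.718 = 0.09995 m/d
t = L/v_c = 835/0.09995 = 8354 d
   = 8354/365 = 22.9 yr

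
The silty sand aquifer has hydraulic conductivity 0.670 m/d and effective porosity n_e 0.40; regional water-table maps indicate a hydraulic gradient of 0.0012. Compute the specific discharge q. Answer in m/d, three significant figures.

Specific discharge q = 0.670 × 0.0012 = 8.040e-4 m/d

8.04e-4 m/d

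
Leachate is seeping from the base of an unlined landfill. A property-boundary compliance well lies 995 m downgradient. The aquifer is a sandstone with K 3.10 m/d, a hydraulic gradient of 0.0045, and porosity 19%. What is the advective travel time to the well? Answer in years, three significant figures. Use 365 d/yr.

37.1 years

q = Ki = 3.10 × 0.0045 = 0.01395 m/d
Average linear velocity = 0.01395 / 0.19 = 0.07342 m/d
t = L / v = 995 / 0.07342 = 13550 d
   = 13550 / 365 = 37.1 yr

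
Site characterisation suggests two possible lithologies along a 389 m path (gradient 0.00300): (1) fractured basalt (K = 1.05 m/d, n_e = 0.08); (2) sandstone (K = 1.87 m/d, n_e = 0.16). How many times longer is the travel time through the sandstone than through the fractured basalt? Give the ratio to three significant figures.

1.12

Unit 1 (fractured basalt): v = 1.05×0.0030/0.08 = 0.03938 m/d, t = 389/0.03938 = 9879 d
Unit 2 (sandstone): v = 1.87×0.0030/0.16 = 0.03506 m/d, t = 389/0.03506 = 11090 d
t(sandstone) / t(fractured basalt) = 11090/9879 = 1.12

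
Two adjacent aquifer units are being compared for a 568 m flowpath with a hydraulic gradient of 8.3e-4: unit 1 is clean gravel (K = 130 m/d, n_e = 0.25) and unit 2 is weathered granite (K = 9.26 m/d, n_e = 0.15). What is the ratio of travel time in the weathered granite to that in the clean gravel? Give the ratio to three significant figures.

Unit 1 (clean gravel): v = 130×8.3e-4/0.25 = 0.4316 m/d, t = 568/0.4316 = 1316 d
Unit 2 (weathered granite): v = 9.26×8.3e-4/0.15 = 0.05124 m/d, t = 568/0.05124 = 11090 d
t(weathered granite) / t(clean gravel) = 11090/1316 = 8.42

8.42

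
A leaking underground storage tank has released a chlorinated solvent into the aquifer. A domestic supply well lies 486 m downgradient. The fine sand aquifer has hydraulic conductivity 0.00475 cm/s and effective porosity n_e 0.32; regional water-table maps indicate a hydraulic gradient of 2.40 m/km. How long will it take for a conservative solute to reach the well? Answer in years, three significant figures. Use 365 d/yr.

K = 0.00475 cm/s × 864 = 4.104 m/d
Darcy flux q = K·i = 4.104 × 0.0024 = 0.009850 m/d
v = Ki/n = 4.104·0.0024/0.32 = 0.03078 m/d
t = L / v = 486 / 0.03078 = 15790 d
   = 15790 / 365 = 43.3 yr

43.3 years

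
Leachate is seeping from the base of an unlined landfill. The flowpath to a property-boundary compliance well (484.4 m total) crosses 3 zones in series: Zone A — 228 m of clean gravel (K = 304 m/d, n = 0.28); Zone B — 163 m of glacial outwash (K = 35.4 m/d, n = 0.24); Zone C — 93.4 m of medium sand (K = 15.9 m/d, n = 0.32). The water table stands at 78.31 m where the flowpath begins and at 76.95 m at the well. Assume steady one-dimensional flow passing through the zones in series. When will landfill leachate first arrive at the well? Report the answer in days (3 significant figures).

Total head drop ΔH = 78.31 − 76.95 = 1.36 m
Steady 1-D flow in series ⇒ the Darcy flux q is identical in every zone and the zone head losses add (resistances L/K in series).
Σ(L/K) = 228/304 + 163/35.4 + 93.4/15.9 = 0.7500 + 4.605 + 5.874 = 11.23 d
q = ΔH / Σ(L/K) = 1.36 / 11.23 = 0.1211 m/d (same in every zone)
Zone A: v = q/n = 0.1211/0.28 = 0.4326 m/d → t_A = 228/0.4326 = 527.1 d
Zone B: v = q/n = 0.1211/0.24 = 0.5047 m/d → t_B = 163/0.5047 = 323.0 d
Zone C: v = q/n = 0.1211/0.32 = 0.3785 m/d → t_C = 93.4/0.3785 = 246.8 d
Total t = 527.1 + 323.0 + 246.8 = 1097 d

1100 days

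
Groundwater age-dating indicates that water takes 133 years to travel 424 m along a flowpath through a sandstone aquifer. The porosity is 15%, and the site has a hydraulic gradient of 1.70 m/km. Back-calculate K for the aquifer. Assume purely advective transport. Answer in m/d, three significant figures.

t = 133 years = 48550 d
v = L / t = 424 / 48550 = 0.008734 m/d
K = v · n / i = 0.008734 × 0.15 / 0.0017 = 0.771 m/d

0.771 m/d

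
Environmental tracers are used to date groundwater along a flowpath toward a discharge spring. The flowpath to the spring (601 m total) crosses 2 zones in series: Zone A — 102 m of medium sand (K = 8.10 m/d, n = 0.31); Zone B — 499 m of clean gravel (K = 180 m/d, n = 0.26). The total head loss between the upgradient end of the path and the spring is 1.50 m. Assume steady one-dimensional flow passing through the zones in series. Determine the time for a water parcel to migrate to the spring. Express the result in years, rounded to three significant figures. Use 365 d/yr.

Steady 1-D flow in series ⇒ the Darcy flux q is identical in every zone and the zone head losses add (resistances L/K in series).
Σ(L/K) = 102/8.10 + 499/180 = 12.59 + 2.772 = 15.36 d
q = ΔH / Σ(L/K) = 1.50 / 15.36 = 0.09763 m/d (same in every zone)
Zone A: v = q/n = 0.09763/0.31 = 0.3149 m/d → t_A = 102/0.3149 = 323.9 d
Zone B: v = q/n = 0.09763/0.26 = 0.3755 m/d → t_B = 499/0.3755 = 1329 d
Total t = 323.9 + 1329 = 1653 d
   = 1653 / 365 = 4.53 yr

4.53 years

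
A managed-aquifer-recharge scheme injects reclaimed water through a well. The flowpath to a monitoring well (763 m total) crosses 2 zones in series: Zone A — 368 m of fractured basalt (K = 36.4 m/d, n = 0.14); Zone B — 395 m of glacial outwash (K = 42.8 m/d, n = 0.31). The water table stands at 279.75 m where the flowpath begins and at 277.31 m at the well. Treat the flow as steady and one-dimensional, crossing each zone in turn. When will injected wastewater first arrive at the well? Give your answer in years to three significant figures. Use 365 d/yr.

Total head drop ΔH = 279.75 − 277.31 = 2.44 m
Steady 1-D flow in series ⇒ the Darcy flux q is identical in every zone and the zone head losses add (resistances L/K in series).
Σ(L/K) = 368/36.4 + 395/42.8 = 10.11 + 9.229 = 19.34 d
q = ΔH / Σ(L/K) = 2.44 / 19.34 = 0.1262 m/d (same in every zone)
Zone A: v = q/n = 0.1262/0.14 = 0.9012 m/d → t_A = 368/0.9012 = 408.3 d
Zone B: v = q/n = 0.1262/0.31 = 0.4070 m/d → t_B = 395/0.4070 = 970.5 d
Total t = 408.3 + 970.5 = 1379 d
   = 1379 / 365 = 3.78 yr

3.78 years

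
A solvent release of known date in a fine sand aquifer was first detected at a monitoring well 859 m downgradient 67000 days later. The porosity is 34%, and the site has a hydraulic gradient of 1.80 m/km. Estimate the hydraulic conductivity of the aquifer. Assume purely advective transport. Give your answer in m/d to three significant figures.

2.42 m/d

v = L / t = 859 / 67000 = 0.01282 m/d
K = v · n / i = 0.01282 × 0.34 / 0.0018 = 2.42 m/d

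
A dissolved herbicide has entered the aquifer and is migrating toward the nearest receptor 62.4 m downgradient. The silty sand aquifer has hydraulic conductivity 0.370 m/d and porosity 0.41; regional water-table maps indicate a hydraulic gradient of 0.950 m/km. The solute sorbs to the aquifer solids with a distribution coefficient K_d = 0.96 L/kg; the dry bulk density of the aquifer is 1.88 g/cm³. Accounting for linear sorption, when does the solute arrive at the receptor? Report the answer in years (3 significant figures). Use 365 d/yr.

Specific discharge q = 0.370 × 9.5e-4 = 3.515e-4 m/d
Average linear velocity = 3.515e-4 / 0.41 = 8.573e-4 m/d
Retardation R = 1 + ρ_b·K_d/n = 1 + 1.88×0.96/0.41 = 5.402
Contaminant velocity v_c = v/R = 8.573e-4/5.402 = 1.587e-4 m/d
t = L/v_c = 62.4/1.587e-4 = 393200 d
   = 393200/365 = 1080 yr

1080 years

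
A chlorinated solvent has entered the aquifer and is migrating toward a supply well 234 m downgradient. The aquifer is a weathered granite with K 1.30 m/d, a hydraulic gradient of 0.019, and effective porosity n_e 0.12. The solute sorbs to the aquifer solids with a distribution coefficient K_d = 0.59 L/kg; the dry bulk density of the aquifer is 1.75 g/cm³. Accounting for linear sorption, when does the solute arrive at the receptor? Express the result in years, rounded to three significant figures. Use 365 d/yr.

Darcy flux q = K·i = 1.30 × 0.019 = 0.02470 m/d
Seepage velocity v = q / n = 0.02470 / 0.12 = 0.2058 m/d
Retardation R = 1 + ρ_b·K_d/n = 1 + 1.75×0.59/0.12 = 9.604
Contaminant velocity v_c = v/R = 0.2058/9.604 = 0.02143 m/d
t = L/v_c = 234/0.02143 = 10920 d
   = 10920/365 = 29.9 yr

29.9 years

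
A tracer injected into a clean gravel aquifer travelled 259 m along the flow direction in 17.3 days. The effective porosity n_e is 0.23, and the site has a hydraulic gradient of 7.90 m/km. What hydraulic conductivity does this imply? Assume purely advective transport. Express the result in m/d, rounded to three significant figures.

v = L / t = 259 / 17.3 = 14.97 m/d
K = v · n / i = 14.97 × 0.23 / 0.0079 = 436 m/d

436 m/d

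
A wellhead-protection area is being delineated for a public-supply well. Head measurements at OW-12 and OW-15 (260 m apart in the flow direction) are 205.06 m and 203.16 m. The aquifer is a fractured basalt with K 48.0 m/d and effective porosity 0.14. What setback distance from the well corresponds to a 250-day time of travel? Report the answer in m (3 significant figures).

626 m

Hydraulic gradient i = (205.06 − 203.16) / 260 = 1.90 / 260 = 0.007308
Specific discharge q = 48.0 × 0.007308 = 0.3508 m/d
Seepage velocity v = q / n = 0.3508 / 0.14 = 2.505 m/d
L = v × T = 2.505 × 250 = 626.4 m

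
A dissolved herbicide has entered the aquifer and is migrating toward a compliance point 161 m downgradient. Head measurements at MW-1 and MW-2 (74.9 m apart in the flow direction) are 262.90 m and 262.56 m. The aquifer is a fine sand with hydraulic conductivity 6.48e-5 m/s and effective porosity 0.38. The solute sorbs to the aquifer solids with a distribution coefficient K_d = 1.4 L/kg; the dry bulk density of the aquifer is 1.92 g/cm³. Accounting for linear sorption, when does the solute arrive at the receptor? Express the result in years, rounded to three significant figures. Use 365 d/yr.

53.2 years

Hydraulic gradient i = (262.90 − 262.56) / 74.9 = 0.34 / 74.9 = 0.004539
K = 6.48e-5 m/s × 86400 s/d = 5.599 m/d
Darcy flux q = K·i = 5.599 × 0.004539 = 0.02541 m/d
Seepage velocity v = q / n = 0.02541 / 0.38 = 0.06688 m/d
Retardation R = 1 + ρ_b·K_d/n = 1 + 1.92×1.4/0.38 = 8.074
Contaminant velocity v_c = v/R = 0.06688/8.074 = 0.008284 m/d
t = L/v_c = 161/0.008284 = 19440 d
   = 19440/365 = 53.2 yr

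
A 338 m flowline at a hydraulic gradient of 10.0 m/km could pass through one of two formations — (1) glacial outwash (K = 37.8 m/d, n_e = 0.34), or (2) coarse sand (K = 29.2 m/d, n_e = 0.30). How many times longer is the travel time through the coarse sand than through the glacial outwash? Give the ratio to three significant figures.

Unit 1 (glacial outwash): v = 37.8×0.010/0.34 = 1.112 m/d, t = 338/1.112 = 304.0 d
Unit 2 (coarse sand): v = 29.2×0.010/0.30 = 0.9733 m/d, t = 338/0.9733 = 347.3 d
t(coarse sand) / t(glacial outwash) = 347.3/304.0 = 1.14

1.14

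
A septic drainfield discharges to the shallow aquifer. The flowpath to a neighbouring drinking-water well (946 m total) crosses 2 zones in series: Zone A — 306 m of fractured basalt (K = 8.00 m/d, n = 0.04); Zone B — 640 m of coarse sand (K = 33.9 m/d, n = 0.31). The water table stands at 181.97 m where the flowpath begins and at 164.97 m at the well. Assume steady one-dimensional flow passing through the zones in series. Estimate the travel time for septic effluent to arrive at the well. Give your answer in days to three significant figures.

708 days

Total head drop ΔH = 181.97 − 164.97 = 17.00 m
Continuity: the same q passes through each zone, so ΔH = q·Σ(L_j/K_j) — the zones act as resistances in series.
Σ(L/K) = 306/8.00 + 640/33.9 = 38.25 + 18.88 = 57.13 d
q = ΔH / Σ(L/K) = 17.00 / 57.13 = 0.2976 m/d (same in every zone)
Zone A: v = q/n = 0.2976/0.04 = 7.439 m/d → t_A = 306/7.439 = 41.13 d
Zone B: v = q/n = 0.2976/0.31 = 0.9599 m/d → t_B = 640/0.9599 = 666.7 d
Total t = 41.13 + 666.7 = 707.9 d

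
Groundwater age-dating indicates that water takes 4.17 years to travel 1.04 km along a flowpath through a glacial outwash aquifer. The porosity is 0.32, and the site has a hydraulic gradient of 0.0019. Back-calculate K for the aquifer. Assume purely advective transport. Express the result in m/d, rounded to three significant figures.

115 m/d

t = 4.17 years = 1522 d
L = 1.04 km = 1040 m
v = L / t = 1040 / 1522 = 0.6833 m/d
K = v · n / i = 0.6833 × 0.32 / 0.0019 = 115 m/d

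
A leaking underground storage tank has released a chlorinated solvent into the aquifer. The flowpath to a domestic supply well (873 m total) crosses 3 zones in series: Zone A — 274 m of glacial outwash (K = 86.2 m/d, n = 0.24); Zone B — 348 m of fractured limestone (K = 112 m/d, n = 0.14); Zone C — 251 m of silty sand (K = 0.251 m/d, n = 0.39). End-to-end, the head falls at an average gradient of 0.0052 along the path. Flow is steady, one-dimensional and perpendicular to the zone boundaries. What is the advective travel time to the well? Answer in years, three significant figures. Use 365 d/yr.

Steady 1-D flow in series ⇒ the Darcy flux q is identical in every zone and the zone head losses add (resistances L/K in series).
Σ(L/K) = 274/86.2 + 348/112 + 251/0.251 = 3.179 + 3.107 + 1000 = 1006 d
K_eq = L_total / Σ(L/K) = 873 / 1006 = 0.8675 m/d
q = K_eq · i = 0.8675 × 0.0052 = 0.004511 m/d (same in every zone)
Zone A: v = q/n = 0.004511/0.24 = 0.01880 m/d → t_A = 274/0.01880 = 14580 d
Zone B: v = q/n = 0.004511/0.14 = 0.03222 m/d → t_B = 348/0.03222 = 10800 d
Zone C: v = q/n = 0.004511/0.39 = 0.01157 m/d → t_C = 251/0.01157 = 21700 d
Total t = 14580 + 10800 + 21700 = 47080 d
   = 47080 / 365 = 129 yr

129 years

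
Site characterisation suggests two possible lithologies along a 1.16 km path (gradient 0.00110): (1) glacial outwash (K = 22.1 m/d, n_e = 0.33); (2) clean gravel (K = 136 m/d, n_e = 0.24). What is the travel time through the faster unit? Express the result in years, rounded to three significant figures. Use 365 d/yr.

5.10 years

Unit 1 (glacial outwash): v = 22.1×0.0011/0.33 = 0.07367 m/d, t = 1160/0.07367 = 15750 d
Unit 2 (clean gravel): v = 136×0.0011/0.24 = 0.6233 m/d, t = 1160/0.6233 = 1861 d
Faster: 1861 d / 365 = 5.10 yr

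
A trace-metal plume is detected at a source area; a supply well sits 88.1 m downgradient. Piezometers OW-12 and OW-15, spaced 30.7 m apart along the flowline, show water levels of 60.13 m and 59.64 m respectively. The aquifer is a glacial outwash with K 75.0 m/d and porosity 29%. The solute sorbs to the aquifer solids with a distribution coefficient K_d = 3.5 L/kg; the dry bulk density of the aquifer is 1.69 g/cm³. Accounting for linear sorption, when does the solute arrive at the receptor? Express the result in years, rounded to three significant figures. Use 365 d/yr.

Hydraulic gradient i = (60.13 − 59.64) / 30.7 = 0.49 / 30.7 = 0.01596
Darcy flux q = K·i = 75.0 × 0.01596 = 1.197 m/d
Seepage velocity v = q / n = 1.197 / 0.29 = 4.128 m/d
Retardation R = 1 + ρ_b·K_d/n = 1 + 1.69×3.5/0.29 = 21.40
Contaminant velocity v_c = v/R = 4.128/21.40 = 0.1929 m/d
t = L/v_c = 88.1/0.1929 = 456.7 d
   = 456.7/365 = 1.25 yr

1.25 years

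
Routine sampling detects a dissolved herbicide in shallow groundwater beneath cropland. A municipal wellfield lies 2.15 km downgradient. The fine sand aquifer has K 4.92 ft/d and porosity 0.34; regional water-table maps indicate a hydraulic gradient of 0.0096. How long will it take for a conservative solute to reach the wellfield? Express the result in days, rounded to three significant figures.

50800 days

K = 4.92 ft/d × 0.3048 = 1.500 m/d
q = Ki = 1.500 × 0.0096 = 0.01440 m/d
v = Ki/n = 1.500·0.0096/0.34 = 0.04234 m/d
L = 2.15 km = 2150 m
t = L / v = 2150 / 0.04234 = 50780 d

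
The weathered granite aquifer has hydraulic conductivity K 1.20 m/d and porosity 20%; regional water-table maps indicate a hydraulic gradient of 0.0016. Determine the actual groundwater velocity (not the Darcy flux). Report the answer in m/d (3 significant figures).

Specific discharge q = 1.20 × 0.0016 = 0.001920 m/d
v = Ki/n = 1.20·0.0016/0.20 = 0.009600 m/d

0.00960 m/d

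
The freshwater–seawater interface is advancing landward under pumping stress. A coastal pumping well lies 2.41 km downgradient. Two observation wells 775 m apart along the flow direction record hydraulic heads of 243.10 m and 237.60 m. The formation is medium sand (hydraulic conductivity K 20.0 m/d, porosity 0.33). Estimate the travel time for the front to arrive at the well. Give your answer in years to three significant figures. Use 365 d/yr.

15.4 years

Hydraulic gradient i = (243.10 − 237.60) / 775 = 5.50 / 775 = 0.007097
Darcy flux q = K·i = 20.0 × 0.007097 = 0.1419 m/d
v_s = q/n_e = 0.1419/0.33 = 0.4301 m/d
L = 2.41 km = 2410 m
t = L / v = 2410 / 0.4301 = 5603 d
   = 5603 / 365 = 15.4 yr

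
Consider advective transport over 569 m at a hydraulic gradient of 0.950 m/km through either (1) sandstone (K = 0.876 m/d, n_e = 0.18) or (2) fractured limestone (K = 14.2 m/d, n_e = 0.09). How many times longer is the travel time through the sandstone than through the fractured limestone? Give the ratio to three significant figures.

32.4

Unit 1 (sandstone): v = 0.876×9.5e-4/0.18 = 0.004623 m/d, t = 569/0.004623 = 123100 d
Unit 2 (fractured limestone): v = 14.2×9.5e-4/0.09 = 0.1499 m/d, t = 569/0.1499 = 3796 d
t(sandstone) / t(fractured limestone) = 123100/3796 = 32.4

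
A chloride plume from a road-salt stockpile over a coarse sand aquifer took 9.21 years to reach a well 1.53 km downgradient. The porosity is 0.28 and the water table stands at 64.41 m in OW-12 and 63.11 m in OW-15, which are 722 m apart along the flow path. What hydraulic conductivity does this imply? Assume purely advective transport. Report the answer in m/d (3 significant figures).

Hydraulic gradient i = (64.41 − 63.11) / 722 = 1.30 / 722 = 0.001801
t = 9.21 years = 3362 d
L = 1.53 km = 1530 m
v = L / t = 1530 / 3362 = 0.4551 m/d
K = v · n / i = 0.4551 × 0.28 / 0.001801 = 70.8 m/d

70.8 m/d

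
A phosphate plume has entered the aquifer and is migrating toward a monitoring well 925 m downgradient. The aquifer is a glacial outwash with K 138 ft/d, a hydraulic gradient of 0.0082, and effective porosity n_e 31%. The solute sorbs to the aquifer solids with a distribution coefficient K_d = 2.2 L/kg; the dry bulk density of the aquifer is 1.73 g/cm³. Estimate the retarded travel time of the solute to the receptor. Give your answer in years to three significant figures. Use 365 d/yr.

30.2 years

K = 138 ft/d × 0.3048 = 42.06 m/d
q = Ki = 42.06 × 0.0082 = 0.3449 m/d
Seepage velocity v = q / n = 0.3449 / 0.31 = 1.113 m/d
Retardation R = 1 + ρ_b·K_d/n = 1 + 1.73×2.2/0.31 = 13.28
Contaminant velocity v_c = v/R = 1.113/13.28 = 0.08380 m/d
t = L/v_c = 925/0.08380 = 11040 d
   = 11040/365 = 30.2 yr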